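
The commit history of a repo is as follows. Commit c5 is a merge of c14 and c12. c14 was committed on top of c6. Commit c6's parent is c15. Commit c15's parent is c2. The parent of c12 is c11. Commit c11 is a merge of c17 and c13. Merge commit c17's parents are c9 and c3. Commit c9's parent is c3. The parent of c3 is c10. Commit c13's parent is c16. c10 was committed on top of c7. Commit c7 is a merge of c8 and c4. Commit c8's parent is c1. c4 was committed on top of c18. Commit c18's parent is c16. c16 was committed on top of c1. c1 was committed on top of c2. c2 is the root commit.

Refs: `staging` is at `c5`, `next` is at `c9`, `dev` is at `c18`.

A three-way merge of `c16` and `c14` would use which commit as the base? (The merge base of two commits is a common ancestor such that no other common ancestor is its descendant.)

Ancestors of c16: {c1, c16, c2}.
Ancestors of c14: {c14, c15, c2, c6}.
Common ancestors: {c2}.
The only common ancestor is c2, so it is the merge base.

c2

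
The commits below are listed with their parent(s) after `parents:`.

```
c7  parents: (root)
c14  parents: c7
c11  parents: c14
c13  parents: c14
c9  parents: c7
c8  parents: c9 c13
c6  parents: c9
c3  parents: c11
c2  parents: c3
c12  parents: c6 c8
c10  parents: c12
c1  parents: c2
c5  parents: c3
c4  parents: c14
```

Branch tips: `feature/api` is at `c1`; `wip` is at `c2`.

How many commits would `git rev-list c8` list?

5

Walking parent pointers from c8: reachable set = {c13, c14, c7, c8, c9}.
That is 5 commits.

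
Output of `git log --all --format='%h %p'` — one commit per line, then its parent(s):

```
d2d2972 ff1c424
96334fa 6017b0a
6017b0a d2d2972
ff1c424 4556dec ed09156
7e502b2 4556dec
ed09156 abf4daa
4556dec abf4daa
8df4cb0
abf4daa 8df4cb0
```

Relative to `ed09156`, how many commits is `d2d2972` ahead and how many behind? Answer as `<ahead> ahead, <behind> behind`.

3 ahead, 0 behind

Reachable from d2d2972: {4556dec, 8df4cb0, abf4daa, d2d2972, ed09156, ff1c424}.
Reachable from ed09156: {8df4cb0, abf4daa, ed09156}.
Only in d2d2972's history (ahead): {4556dec, d2d2972, ff1c424} — 3.
Only in ed09156's history (behind): {} — 0.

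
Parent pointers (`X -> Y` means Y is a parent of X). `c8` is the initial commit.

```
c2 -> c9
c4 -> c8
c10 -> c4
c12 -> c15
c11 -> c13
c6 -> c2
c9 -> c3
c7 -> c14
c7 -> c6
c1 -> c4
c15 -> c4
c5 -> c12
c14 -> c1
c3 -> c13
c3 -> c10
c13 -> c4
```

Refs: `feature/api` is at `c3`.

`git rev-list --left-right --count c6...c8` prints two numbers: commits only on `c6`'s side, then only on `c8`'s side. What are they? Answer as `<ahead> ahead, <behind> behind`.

7 ahead, 0 behind

Reachable from c6: {c10, c13, c2, c3, c4, c6, c8, c9}.
Reachable from c8: {c8}.
Only in c6's history (ahead): {c10, c13, c2, c3, c4, c6, c9} — 7.
Only in c8's history (behind): {} — 0.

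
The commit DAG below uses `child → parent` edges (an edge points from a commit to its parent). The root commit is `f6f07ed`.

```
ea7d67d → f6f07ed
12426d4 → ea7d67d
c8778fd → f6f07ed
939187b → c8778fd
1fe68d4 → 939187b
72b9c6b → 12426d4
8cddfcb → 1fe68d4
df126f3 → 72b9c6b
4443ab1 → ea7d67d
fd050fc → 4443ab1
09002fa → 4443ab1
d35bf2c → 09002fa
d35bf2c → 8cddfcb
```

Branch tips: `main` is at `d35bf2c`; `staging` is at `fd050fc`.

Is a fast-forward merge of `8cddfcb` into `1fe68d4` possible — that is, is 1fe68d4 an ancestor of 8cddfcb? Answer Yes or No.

Yes

A fast-forward from 1fe68d4 to 8cddfcb is possible iff 1fe68d4 is an ancestor of 8cddfcb.
Ancestors of 8cddfcb: {1fe68d4, 8cddfcb, 939187b, c8778fd, f6f07ed}.
1fe68d4 is among them, so fast-forward is possible.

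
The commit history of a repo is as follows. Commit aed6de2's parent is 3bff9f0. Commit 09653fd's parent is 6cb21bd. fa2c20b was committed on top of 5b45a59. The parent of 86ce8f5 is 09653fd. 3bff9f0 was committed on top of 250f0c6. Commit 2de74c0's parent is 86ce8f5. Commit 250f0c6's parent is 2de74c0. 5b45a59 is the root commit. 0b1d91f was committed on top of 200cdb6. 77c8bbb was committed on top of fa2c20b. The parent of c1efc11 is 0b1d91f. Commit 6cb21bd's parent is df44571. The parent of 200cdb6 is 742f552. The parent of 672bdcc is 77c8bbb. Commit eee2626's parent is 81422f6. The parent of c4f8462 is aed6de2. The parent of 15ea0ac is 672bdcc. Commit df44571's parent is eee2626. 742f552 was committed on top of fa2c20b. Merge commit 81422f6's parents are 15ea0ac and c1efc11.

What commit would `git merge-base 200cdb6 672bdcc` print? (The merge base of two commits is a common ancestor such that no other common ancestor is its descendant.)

Ancestors of 200cdb6: {200cdb6, 5b45a59, 742f552, fa2c20b}.
Ancestors of 672bdcc: {5b45a59, 672bdcc, 77c8bbb, fa2c20b}.
Common ancestors: {5b45a59, fa2c20b}.
Among these, fa2c20b is not an ancestor of any other common ancestor — it is the merge base.

fa2c20b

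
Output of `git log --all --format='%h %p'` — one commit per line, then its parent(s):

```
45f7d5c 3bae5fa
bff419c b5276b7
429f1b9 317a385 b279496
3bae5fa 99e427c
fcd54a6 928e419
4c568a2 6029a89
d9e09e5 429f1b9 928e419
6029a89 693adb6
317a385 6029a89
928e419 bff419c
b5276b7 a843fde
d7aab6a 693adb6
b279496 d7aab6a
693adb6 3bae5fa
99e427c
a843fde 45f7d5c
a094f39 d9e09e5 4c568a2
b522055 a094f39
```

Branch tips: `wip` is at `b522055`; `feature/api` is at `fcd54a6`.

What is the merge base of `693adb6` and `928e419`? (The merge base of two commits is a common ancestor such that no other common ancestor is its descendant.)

Ancestors of 693adb6: {3bae5fa, 693adb6, 99e427c}.
Ancestors of 928e419: {3bae5fa, 45f7d5c, 928e419, 99e427c, a843fde, b5276b7, bff419c}.
Common ancestors: {3bae5fa, 99e427c}.
Among these, 3bae5fa is not an ancestor of any other common ancestor — it is the merge base.

3bae5fa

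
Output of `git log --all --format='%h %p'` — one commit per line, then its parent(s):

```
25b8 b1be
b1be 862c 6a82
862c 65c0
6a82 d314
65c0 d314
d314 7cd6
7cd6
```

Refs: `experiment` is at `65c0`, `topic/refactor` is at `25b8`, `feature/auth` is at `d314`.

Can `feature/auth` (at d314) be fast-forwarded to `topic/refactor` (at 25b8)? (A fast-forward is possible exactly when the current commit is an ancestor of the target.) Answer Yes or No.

Yes

A fast-forward from d314 to 25b8 is possible iff d314 is an ancestor of 25b8.
Ancestors of 25b8: {25b8, 65c0, 6a82, 7cd6, 862c, b1be, d314}.
d314 is among them, so fast-forward is possible.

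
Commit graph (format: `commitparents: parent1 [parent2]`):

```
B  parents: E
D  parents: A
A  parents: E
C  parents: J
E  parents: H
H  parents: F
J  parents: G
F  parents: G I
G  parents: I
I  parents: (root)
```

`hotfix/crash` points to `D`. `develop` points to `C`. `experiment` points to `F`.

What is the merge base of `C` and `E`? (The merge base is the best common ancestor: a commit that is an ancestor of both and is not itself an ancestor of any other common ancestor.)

Ancestors of C: {C, G, I, J}.
Ancestors of E: {E, F, G, H, I}.
Common ancestors: {G, I}.
Among these, G is not an ancestor of any other common ancestor — it is the merge base.

G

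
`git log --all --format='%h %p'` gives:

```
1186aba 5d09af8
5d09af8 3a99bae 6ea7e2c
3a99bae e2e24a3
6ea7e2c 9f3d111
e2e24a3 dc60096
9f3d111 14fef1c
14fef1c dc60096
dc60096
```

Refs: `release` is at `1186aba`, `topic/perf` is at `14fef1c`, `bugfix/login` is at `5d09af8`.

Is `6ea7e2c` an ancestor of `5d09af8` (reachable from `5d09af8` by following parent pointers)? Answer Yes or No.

Yes

Ancestors of 5d09af8 (commits reachable by following parents): {14fef1c, 3a99bae, 5d09af8, 6ea7e2c, 9f3d111, dc60096, e2e24a3}.
6ea7e2c is in that set, so it is an ancestor of 5d09af8.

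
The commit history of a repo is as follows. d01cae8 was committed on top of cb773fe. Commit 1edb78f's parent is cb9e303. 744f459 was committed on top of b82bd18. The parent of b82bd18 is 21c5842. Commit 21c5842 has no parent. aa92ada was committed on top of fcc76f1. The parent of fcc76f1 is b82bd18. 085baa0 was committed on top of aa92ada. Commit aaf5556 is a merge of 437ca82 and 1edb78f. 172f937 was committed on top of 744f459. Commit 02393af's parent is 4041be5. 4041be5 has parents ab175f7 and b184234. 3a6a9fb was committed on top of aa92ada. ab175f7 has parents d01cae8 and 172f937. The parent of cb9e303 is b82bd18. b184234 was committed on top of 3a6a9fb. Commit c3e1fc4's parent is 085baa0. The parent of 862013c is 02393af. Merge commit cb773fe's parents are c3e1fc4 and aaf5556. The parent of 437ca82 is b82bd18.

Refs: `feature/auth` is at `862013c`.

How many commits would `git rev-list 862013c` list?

Walking parent pointers from 862013c: reachable set = {02393af, 085baa0, 172f937, 1edb78f, 21c5842, 3a6a9fb, 4041be5, 437ca82, 744f459, 862013c, aa92ada, aaf5556, ab175f7, b184234, b82bd18, c3e1fc4, cb773fe, cb9e303, d01cae8, fcc76f1}.
That is 20 commits.

20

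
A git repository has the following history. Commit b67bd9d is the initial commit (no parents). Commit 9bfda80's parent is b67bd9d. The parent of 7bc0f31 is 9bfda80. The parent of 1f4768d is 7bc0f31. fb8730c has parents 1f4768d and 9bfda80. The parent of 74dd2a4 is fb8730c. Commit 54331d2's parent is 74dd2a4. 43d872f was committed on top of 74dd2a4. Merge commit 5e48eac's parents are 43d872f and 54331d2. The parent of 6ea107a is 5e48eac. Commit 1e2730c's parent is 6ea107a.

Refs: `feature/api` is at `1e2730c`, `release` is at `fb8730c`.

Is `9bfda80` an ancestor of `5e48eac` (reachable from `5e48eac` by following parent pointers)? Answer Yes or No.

Yes

Ancestors of 5e48eac (commits reachable by following parents): {1f4768d, 43d872f, 54331d2, 5e48eac, 74dd2a4, 7bc0f31, 9bfda80, b67bd9d, fb8730c}.
9bfda80 is in that set, so it is an ancestor of 5e48eac.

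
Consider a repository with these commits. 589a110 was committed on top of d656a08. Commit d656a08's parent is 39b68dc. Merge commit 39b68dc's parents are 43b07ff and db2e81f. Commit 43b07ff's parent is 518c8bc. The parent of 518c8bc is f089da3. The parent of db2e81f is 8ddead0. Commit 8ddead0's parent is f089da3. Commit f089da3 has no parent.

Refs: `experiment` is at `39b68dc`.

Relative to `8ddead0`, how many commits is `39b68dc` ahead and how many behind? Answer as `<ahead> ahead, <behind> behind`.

4 ahead, 0 behind

Reachable from 39b68dc: {39b68dc, 43b07ff, 518c8bc, 8ddead0, db2e81f, f089da3}.
Reachable from 8ddead0: {8ddead0, f089da3}.
Only in 39b68dc's history (ahead): {39b68dc, 43b07ff, 518c8bc, db2e81f} — 4.
Only in 8ddead0's history (behind): {} — 0.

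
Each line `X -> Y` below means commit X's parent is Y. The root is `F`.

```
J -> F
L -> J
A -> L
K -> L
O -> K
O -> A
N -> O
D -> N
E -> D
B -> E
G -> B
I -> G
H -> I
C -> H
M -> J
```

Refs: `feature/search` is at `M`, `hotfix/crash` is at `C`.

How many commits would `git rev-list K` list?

4

Walking parent pointers from K: reachable set = {F, J, K, L}.
That is 4 commits.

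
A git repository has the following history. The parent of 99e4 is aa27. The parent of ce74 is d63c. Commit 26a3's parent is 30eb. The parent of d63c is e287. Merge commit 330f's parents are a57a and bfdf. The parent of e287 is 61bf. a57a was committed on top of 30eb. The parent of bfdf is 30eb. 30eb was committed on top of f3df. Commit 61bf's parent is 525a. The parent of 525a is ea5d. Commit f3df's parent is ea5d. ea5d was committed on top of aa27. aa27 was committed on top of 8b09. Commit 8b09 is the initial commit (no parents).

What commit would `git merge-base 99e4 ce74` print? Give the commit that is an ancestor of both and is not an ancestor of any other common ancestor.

aa27

Ancestors of 99e4: {8b09, 99e4, aa27}.
Ancestors of ce74: {525a, 61bf, 8b09, aa27, ce74, d63c, e287, ea5d}.
Common ancestors: {8b09, aa27}.
Among these, aa27 is not an ancestor of any other common ancestor — it is the merge base.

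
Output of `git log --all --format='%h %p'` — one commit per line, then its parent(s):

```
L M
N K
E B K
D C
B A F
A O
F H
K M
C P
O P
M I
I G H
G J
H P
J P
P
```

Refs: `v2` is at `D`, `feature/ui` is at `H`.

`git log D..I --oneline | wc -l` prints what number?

Reachable from I: {G, H, I, J, P}.
Reachable from D: {C, D, P}.
In I's history but not D's: {G, H, I, J} — 4 commits.

4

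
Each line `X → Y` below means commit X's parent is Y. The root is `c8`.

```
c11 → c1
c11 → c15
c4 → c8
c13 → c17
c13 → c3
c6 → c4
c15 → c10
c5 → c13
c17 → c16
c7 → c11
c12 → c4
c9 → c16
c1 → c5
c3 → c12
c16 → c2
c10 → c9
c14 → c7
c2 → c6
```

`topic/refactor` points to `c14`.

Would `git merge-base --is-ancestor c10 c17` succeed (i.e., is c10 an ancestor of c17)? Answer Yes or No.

No

Ancestors of c17: {c16, c17, c2, c4, c6, c8}.
c10 is not in that set, so it is not an ancestor of c17.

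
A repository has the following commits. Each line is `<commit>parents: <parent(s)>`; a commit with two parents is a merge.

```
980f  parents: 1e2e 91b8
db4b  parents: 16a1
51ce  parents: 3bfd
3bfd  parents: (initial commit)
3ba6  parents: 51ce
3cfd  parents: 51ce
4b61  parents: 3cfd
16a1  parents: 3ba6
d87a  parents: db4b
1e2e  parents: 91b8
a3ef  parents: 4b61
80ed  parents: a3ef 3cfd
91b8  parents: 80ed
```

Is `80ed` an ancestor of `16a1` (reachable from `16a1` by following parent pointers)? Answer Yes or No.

No

Ancestors of 16a1: {16a1, 3ba6, 3bfd, 51ce}.
80ed is not in that set, so it is not an ancestor of 16a1.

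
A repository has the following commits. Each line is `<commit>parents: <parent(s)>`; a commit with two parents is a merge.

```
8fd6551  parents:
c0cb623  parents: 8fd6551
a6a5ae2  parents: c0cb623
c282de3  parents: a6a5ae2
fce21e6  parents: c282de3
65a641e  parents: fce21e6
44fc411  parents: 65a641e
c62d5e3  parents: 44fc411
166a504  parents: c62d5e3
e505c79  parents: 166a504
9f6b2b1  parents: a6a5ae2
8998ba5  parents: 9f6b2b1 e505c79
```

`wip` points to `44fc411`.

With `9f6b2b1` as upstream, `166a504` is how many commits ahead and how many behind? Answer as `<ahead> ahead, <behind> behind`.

6 ahead, 1 behind

Reachable from 166a504: {166a504, 44fc411, 65a641e, 8fd6551, a6a5ae2, c0cb623, c282de3, c62d5e3, fce21e6}.
Reachable from 9f6b2b1: {8fd6551, 9f6b2b1, a6a5ae2, c0cb623}.
Only in 166a504's history (ahead): {166a504, 44fc411, 65a641e, c282de3, c62d5e3, fce21e6} — 6.
Only in 9f6b2b1's history (behind): {9f6b2b1} — 1.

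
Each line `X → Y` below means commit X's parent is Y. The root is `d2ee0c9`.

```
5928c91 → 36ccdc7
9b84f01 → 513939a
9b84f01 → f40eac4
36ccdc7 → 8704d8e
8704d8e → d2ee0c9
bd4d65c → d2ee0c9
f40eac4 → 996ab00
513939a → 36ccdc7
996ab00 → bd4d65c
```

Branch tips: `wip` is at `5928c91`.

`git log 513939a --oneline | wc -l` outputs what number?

4

Walking parent pointers from 513939a: reachable set = {36ccdc7, 513939a, 8704d8e, d2ee0c9}.
That is 4 commits.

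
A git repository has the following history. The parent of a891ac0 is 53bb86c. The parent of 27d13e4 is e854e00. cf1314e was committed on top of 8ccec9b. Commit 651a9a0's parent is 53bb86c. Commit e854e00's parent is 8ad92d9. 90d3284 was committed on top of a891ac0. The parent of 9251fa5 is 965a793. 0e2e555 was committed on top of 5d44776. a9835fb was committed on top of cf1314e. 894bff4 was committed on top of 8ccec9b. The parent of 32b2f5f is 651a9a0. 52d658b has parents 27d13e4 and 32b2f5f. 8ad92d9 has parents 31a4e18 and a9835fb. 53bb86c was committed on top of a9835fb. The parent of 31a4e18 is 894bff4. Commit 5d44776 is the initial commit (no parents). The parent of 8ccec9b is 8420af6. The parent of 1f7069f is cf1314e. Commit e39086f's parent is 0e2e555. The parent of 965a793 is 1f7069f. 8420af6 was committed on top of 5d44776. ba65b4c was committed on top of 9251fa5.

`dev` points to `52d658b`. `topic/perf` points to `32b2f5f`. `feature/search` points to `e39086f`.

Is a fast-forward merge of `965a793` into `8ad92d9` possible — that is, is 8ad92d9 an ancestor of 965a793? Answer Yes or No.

A fast-forward from 8ad92d9 to 965a793 is possible iff 8ad92d9 is an ancestor of 965a793.
Ancestors of 965a793: {1f7069f, 5d44776, 8420af6, 8ccec9b, 965a793, cf1314e}.
8ad92d9 is not among them, so fast-forward is not possible.

No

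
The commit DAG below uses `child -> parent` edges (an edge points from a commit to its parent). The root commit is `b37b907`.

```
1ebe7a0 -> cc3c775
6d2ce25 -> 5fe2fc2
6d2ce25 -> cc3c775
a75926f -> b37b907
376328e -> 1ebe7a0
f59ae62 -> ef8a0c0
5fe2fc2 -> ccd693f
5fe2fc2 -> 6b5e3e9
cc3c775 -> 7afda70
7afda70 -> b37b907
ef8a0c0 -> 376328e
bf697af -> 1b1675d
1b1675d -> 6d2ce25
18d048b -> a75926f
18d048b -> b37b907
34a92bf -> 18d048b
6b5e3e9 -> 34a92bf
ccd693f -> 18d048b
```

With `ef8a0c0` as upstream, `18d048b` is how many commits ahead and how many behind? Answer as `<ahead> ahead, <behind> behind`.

2 ahead, 5 behind

Reachable from 18d048b: {18d048b, a75926f, b37b907}.
Reachable from ef8a0c0: {1ebe7a0, 376328e, 7afda70, b37b907, cc3c775, ef8a0c0}.
Only in 18d048b's history (ahead): {18d048b, a75926f} — 2.
Only in ef8a0c0's history (behind): {1ebe7a0, 376328e, 7afda70, cc3c775, ef8a0c0} — 5.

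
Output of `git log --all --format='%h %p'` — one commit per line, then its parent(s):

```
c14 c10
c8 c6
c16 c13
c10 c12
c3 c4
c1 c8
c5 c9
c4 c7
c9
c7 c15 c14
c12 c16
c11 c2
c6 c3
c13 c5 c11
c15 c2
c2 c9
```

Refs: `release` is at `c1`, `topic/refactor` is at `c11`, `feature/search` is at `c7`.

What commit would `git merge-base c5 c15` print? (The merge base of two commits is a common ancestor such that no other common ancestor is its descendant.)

c9

Ancestors of c5: {c5, c9}.
Ancestors of c15: {c15, c2, c9}.
Common ancestors: {c9}.
The only common ancestor is c9, so it is the merge base.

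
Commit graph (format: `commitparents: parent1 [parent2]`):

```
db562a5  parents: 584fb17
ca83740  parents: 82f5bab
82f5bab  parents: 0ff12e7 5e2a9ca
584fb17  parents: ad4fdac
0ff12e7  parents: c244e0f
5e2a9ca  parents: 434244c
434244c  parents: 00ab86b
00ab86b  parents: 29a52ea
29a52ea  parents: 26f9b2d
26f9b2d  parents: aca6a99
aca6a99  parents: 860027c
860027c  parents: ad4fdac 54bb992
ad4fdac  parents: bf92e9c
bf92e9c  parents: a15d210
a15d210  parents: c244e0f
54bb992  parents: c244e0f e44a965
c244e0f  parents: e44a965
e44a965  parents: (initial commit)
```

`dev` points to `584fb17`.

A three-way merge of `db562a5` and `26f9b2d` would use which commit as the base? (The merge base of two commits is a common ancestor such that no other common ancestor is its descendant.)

ad4fdac

Ancestors of db562a5: {584fb17, a15d210, ad4fdac, bf92e9c, c244e0f, db562a5, e44a965}.
Ancestors of 26f9b2d: {26f9b2d, 54bb992, 860027c, a15d210, aca6a99, ad4fdac, bf92e9c, c244e0f, e44a965}.
Common ancestors: {a15d210, ad4fdac, bf92e9c, c244e0f, e44a965}.
Among these, ad4fdac is not an ancestor of any other common ancestor — it is the merge base.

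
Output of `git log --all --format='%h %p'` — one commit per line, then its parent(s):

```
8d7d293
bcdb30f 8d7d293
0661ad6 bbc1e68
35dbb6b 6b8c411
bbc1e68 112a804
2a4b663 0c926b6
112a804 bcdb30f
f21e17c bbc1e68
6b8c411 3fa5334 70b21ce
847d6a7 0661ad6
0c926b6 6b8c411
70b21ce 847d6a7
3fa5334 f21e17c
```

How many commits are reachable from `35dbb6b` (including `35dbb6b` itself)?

Walking parent pointers from 35dbb6b: reachable set = {0661ad6, 112a804, 35dbb6b, 3fa5334, 6b8c411, 70b21ce, 847d6a7, 8d7d293, bbc1e68, bcdb30f, f21e17c}.
That is 11 commits.

11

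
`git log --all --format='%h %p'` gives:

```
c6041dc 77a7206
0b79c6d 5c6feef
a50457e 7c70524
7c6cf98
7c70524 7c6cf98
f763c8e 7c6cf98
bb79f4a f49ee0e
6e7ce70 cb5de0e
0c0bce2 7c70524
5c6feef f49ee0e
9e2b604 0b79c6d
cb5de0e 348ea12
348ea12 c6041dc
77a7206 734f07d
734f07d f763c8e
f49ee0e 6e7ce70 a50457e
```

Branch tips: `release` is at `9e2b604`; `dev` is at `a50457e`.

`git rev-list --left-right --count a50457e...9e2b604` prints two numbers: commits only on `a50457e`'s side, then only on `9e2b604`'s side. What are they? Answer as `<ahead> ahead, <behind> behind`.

Reachable from a50457e: {7c6cf98, 7c70524, a50457e}.
Reachable from 9e2b604: {0b79c6d, 348ea12, 5c6feef, 6e7ce70, 734f07d, 77a7206, 7c6cf98, 7c70524, 9e2b604, a50457e, c6041dc, cb5de0e, f49ee0e, f763c8e}.
Only in a50457e's history (ahead): {} — 0.
Only in 9e2b604's history (behind): {0b79c6d, 348ea12, 5c6feef, 6e7ce70, 734f07d, 77a7206, 9e2b604, c6041dc, cb5de0e, f49ee0e, f763c8e} — 11.

0 ahead, 11 behind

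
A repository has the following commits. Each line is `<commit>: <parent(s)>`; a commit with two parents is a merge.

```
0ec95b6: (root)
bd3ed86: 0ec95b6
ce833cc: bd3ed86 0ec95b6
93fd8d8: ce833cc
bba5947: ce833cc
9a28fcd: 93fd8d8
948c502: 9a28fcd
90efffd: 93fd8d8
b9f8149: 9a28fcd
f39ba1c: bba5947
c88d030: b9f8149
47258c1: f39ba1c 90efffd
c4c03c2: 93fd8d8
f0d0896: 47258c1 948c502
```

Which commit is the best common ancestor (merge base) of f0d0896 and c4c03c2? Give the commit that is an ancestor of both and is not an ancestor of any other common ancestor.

Ancestors of f0d0896: {0ec95b6, 47258c1, 90efffd, 93fd8d8, 948c502, 9a28fcd, bba5947, bd3ed86, ce833cc, f0d0896, f39ba1c}.
Ancestors of c4c03c2: {0ec95b6, 93fd8d8, bd3ed86, c4c03c2, ce833cc}.
Common ancestors: {0ec95b6, 93fd8d8, bd3ed86, ce833cc}.
Among these, 93fd8d8 is not an ancestor of any other common ancestor — it is the merge base.

93fd8d8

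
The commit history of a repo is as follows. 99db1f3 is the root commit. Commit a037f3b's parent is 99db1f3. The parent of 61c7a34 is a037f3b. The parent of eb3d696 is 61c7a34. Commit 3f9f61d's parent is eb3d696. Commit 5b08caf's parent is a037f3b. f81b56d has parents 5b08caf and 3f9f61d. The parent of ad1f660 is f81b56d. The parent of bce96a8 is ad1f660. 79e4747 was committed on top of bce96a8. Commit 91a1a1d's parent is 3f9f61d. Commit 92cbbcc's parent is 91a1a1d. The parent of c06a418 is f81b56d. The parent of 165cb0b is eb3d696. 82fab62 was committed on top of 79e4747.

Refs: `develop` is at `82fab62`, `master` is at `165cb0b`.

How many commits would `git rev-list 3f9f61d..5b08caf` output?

1

Reachable from 5b08caf: {5b08caf, 99db1f3, a037f3b}.
Reachable from 3f9f61d: {3f9f61d, 61c7a34, 99db1f3, a037f3b, eb3d696}.
In 5b08caf's history but not 3f9f61d's: {5b08caf} — 1 commit.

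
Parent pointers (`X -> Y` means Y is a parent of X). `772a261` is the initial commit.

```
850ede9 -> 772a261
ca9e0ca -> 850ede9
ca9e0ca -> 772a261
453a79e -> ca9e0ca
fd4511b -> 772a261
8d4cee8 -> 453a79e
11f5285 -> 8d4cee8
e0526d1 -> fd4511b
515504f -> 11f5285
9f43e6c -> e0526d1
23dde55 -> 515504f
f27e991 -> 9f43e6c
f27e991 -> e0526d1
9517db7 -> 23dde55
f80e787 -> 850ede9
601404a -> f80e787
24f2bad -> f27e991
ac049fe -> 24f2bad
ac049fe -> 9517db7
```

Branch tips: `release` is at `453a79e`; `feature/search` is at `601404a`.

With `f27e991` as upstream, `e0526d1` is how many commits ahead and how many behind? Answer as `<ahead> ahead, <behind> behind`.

Reachable from e0526d1: {772a261, e0526d1, fd4511b}.
Reachable from f27e991: {772a261, 9f43e6c, e0526d1, f27e991, fd4511b}.
Only in e0526d1's history (ahead): {} — 0.
Only in f27e991's history (behind): {9f43e6c, f27e991} — 2.

0 ahead, 2 behind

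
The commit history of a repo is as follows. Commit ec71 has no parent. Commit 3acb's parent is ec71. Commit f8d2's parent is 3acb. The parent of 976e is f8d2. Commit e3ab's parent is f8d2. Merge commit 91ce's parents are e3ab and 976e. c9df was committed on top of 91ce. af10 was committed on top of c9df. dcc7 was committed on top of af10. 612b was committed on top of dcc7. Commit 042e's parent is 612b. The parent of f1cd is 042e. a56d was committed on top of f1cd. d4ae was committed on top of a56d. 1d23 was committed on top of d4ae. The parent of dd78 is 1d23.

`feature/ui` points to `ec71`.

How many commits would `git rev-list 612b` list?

Walking parent pointers from 612b: reachable set = {3acb, 612b, 91ce, 976e, af10, c9df, dcc7, e3ab, ec71, f8d2}.
That is 10 commits.

10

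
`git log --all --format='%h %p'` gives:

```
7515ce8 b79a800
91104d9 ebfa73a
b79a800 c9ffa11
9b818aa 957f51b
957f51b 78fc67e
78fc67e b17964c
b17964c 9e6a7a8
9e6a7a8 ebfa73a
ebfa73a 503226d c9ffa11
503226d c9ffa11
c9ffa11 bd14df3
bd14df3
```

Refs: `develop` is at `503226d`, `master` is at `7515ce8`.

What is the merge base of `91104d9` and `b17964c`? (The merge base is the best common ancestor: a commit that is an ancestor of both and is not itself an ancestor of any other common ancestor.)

Ancestors of 91104d9: {503226d, 91104d9, bd14df3, c9ffa11, ebfa73a}.
Ancestors of b17964c: {503226d, 9e6a7a8, b17964c, bd14df3, c9ffa11, ebfa73a}.
Common ancestors: {503226d, bd14df3, c9ffa11, ebfa73a}.
Among these, ebfa73a is not an ancestor of any other common ancestor — it is the merge base.

ebfa73a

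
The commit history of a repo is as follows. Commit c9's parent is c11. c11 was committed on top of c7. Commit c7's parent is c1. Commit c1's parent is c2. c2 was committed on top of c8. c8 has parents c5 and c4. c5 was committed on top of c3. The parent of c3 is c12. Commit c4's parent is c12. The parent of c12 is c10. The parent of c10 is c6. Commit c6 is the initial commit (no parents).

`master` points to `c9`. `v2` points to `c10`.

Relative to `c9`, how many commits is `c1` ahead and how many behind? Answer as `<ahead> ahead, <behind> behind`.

0 ahead, 3 behind

Reachable from c1: {c1, c10, c12, c2, c3, c4, c5, c6, c8}.
Reachable from c9: {c1, c10, c11, c12, c2, c3, c4, c5, c6, c7, c8, c9}.
Only in c1's history (ahead): {} — 0.
Only in c9's history (behind): {c11, c7, c9} — 3.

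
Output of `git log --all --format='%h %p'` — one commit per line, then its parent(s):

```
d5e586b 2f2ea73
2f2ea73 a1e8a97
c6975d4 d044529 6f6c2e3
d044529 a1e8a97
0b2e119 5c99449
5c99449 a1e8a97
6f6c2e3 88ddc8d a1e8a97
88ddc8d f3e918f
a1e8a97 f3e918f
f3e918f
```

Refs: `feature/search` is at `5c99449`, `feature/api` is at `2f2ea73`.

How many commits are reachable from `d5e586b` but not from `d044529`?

Reachable from d5e586b: {2f2ea73, a1e8a97, d5e586b, f3e918f}.
Reachable from d044529: {a1e8a97, d044529, f3e918f}.
In d5e586b's history but not d044529's: {2f2ea73, d5e586b} — 2 commits.

2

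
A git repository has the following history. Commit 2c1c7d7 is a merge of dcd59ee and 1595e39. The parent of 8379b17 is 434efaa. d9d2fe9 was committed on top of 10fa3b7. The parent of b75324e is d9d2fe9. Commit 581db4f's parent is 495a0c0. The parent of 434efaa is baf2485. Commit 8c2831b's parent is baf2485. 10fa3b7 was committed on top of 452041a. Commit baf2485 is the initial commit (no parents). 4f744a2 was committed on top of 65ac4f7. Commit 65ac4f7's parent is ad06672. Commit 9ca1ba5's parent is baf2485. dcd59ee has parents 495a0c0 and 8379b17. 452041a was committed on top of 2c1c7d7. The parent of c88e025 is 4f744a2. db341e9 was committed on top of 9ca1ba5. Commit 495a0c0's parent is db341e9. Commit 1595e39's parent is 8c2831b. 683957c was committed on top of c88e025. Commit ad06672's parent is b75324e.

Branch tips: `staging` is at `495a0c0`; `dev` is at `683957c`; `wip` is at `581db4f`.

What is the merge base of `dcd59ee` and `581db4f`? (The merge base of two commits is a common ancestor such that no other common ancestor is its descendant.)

495a0c0

Ancestors of dcd59ee: {434efaa, 495a0c0, 8379b17, 9ca1ba5, baf2485, db341e9, dcd59ee}.
Ancestors of 581db4f: {495a0c0, 581db4f, 9ca1ba5, baf2485, db341e9}.
Common ancestors: {495a0c0, 9ca1ba5, baf2485, db341e9}.
Among these, 495a0c0 is not an ancestor of any other common ancestor — it is the merge base.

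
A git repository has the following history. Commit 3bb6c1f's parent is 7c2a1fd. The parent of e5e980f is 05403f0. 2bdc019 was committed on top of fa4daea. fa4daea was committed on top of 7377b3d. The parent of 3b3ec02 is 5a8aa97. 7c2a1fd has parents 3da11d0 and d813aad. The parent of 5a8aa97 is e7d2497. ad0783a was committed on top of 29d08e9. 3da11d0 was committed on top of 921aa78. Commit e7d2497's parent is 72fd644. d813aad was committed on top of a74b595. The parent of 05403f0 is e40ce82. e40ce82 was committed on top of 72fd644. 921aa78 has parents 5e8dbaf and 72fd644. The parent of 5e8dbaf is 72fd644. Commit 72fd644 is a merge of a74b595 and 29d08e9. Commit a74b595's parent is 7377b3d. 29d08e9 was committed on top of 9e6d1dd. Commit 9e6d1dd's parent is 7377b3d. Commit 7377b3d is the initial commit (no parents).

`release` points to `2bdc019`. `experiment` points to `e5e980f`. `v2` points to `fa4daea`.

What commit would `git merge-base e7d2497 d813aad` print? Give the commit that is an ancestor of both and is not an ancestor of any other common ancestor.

Ancestors of e7d2497: {29d08e9, 72fd644, 7377b3d, 9e6d1dd, a74b595, e7d2497}.
Ancestors of d813aad: {7377b3d, a74b595, d813aad}.
Common ancestors: {7377b3d, a74b595}.
Among these, a74b595 is not an ancestor of any other common ancestor — it is the merge base.

a74b595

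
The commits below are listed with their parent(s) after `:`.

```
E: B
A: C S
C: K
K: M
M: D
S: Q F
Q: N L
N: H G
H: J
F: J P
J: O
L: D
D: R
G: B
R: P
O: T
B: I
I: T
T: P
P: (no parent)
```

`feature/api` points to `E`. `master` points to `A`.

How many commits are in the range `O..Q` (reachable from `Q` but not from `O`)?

10

Reachable from Q: {B, D, G, H, I, J, L, N, O, P, Q, R, T}.
Reachable from O: {O, P, T}.
In Q's history but not O's: {B, D, G, H, I, J, L, N, Q, R} — 10 commits.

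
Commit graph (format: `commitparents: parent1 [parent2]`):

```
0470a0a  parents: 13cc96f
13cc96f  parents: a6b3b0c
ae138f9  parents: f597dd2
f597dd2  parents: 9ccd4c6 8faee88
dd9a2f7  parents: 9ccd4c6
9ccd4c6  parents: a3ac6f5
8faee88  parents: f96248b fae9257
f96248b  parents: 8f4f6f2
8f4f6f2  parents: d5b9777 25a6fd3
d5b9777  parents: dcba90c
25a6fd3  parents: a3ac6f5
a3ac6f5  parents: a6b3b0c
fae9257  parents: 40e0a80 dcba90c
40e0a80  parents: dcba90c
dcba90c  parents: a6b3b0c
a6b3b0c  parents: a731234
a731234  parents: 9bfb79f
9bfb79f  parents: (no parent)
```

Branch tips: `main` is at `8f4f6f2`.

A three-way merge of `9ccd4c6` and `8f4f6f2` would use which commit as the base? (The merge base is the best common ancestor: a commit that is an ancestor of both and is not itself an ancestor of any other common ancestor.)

a3ac6f5

Ancestors of 9ccd4c6: {9bfb79f, 9ccd4c6, a3ac6f5, a6b3b0c, a731234}.
Ancestors of 8f4f6f2: {25a6fd3, 8f4f6f2, 9bfb79f, a3ac6f5, a6b3b0c, a731234, d5b9777, dcba90c}.
Common ancestors: {9bfb79f, a3ac6f5, a6b3b0c, a731234}.
Among these, a3ac6f5 is not an ancestor of any other common ancestor — it is the merge base.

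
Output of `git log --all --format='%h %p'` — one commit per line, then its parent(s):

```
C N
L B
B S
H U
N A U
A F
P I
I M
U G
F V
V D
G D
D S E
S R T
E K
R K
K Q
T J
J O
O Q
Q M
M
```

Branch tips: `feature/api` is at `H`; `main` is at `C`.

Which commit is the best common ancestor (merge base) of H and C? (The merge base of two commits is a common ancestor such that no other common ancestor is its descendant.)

Ancestors of H: {D, E, G, H, J, K, M, O, Q, R, S, T, U}.
Ancestors of C: {A, C, D, E, F, G, J, K, M, N, O, Q, R, S, T, U, V}.
Common ancestors: {D, E, G, J, K, M, O, Q, R, S, T, U}.
Among these, U is not an ancestor of any other common ancestor — it is the merge base.

U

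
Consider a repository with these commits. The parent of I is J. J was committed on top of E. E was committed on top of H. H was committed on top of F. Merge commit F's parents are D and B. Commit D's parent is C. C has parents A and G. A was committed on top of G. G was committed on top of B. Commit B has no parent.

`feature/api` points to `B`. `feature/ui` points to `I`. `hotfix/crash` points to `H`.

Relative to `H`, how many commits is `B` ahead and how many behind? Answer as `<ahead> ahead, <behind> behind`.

Reachable from B: {B}.
Reachable from H: {A, B, C, D, F, G, H}.
Only in B's history (ahead): {} — 0.
Only in H's history (behind): {A, C, D, F, G, H} — 6.

0 ahead, 6 behind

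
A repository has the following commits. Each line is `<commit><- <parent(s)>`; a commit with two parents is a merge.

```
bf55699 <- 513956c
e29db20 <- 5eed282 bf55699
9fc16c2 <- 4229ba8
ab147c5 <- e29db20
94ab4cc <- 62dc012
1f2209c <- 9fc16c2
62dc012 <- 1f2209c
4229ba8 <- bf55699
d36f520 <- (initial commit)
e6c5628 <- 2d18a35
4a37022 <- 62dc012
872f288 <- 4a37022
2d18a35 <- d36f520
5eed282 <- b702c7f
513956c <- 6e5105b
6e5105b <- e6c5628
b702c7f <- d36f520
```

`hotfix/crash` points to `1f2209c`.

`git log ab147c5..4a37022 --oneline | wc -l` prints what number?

5

Reachable from 4a37022: {1f2209c, 2d18a35, 4229ba8, 4a37022, 513956c, 62dc012, 6e5105b, 9fc16c2, bf55699, d36f520, e6c5628}.
Reachable from ab147c5: {2d18a35, 513956c, 5eed282, 6e5105b, ab147c5, b702c7f, bf55699, d36f520, e29db20, e6c5628}.
In 4a37022's history but not ab147c5's: {1f2209c, 4229ba8, 4a37022, 62dc012, 9fc16c2} — 5 commits.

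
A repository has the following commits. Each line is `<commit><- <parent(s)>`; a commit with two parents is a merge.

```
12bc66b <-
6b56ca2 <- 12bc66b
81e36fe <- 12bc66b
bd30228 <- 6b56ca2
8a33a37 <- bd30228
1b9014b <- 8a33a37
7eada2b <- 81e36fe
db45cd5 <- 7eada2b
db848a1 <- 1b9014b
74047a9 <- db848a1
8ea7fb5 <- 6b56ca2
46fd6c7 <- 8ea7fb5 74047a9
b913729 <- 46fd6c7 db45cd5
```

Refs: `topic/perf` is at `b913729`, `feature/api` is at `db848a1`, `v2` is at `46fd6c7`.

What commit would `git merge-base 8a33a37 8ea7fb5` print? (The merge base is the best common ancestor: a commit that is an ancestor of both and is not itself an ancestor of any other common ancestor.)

6b56ca2

Ancestors of 8a33a37: {12bc66b, 6b56ca2, 8a33a37, bd30228}.
Ancestors of 8ea7fb5: {12bc66b, 6b56ca2, 8ea7fb5}.
Common ancestors: {12bc66b, 6b56ca2}.
Among these, 6b56ca2 is not an ancestor of any other common ancestor — it is the merge base.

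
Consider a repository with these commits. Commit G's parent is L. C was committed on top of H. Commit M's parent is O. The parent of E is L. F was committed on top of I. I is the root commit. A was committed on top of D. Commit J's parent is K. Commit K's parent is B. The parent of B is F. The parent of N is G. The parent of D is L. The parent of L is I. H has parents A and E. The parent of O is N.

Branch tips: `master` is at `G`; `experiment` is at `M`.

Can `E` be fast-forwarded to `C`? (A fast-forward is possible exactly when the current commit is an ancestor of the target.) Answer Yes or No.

Yes

A fast-forward from E to C is possible iff E is an ancestor of C.
Ancestors of C: {A, C, D, E, H, I, L}.
E is among them, so fast-forward is possible.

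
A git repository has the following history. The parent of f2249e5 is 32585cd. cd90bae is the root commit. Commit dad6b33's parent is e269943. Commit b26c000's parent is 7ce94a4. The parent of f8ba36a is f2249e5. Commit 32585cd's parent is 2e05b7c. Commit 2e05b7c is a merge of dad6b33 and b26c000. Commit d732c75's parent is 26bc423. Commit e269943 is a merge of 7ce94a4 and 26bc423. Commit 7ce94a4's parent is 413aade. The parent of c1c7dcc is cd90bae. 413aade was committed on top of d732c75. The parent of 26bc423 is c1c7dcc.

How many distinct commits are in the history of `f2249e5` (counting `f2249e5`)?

12

Walking parent pointers from f2249e5: reachable set = {26bc423, 2e05b7c, 32585cd, 413aade, 7ce94a4, b26c000, c1c7dcc, cd90bae, d732c75, dad6b33, e269943, f2249e5}.
That is 12 commits.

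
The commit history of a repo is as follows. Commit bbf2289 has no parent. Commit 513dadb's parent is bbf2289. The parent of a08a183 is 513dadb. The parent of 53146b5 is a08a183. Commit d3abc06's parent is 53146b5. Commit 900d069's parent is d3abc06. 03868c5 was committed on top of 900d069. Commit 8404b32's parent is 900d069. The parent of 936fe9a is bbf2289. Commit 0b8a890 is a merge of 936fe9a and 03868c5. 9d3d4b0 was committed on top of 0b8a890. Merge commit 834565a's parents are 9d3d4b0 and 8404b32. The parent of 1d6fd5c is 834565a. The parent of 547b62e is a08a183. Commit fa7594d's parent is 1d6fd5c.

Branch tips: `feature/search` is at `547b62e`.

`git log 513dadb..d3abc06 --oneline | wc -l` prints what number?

Reachable from d3abc06: {513dadb, 53146b5, a08a183, bbf2289, d3abc06}.
Reachable from 513dadb: {513dadb, bbf2289}.
In d3abc06's history but not 513dadb's: {53146b5, a08a183, d3abc06} — 3 commits.

3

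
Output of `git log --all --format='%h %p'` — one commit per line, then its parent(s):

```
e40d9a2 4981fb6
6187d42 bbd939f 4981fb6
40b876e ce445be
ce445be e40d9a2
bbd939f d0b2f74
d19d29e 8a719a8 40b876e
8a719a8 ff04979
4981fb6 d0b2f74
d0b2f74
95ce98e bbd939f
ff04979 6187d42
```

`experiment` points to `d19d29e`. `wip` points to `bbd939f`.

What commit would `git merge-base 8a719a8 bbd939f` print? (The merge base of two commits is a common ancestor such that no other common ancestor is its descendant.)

bbd939f

Ancestors of 8a719a8: {4981fb6, 6187d42, 8a719a8, bbd939f, d0b2f74, ff04979}.
Ancestors of bbd939f: {bbd939f, d0b2f74}.
Common ancestors: {bbd939f, d0b2f74}.
Among these, bbd939f is not an ancestor of any other common ancestor — it is the merge base.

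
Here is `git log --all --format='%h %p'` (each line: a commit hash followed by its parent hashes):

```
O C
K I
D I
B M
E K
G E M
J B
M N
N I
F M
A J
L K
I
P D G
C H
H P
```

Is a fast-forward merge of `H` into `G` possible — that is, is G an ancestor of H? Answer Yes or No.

Yes

A fast-forward from G to H is possible iff G is an ancestor of H.
Ancestors of H: {D, E, G, H, I, K, M, N, P}.
G is among them, so fast-forward is possible.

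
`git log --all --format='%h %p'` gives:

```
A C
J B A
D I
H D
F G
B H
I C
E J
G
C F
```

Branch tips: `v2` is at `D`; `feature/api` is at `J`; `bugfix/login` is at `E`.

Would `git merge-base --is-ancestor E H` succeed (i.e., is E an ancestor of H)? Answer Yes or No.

No

Ancestors of H: {C, D, F, G, H, I}.
E is not in that set, so it is not an ancestor of H.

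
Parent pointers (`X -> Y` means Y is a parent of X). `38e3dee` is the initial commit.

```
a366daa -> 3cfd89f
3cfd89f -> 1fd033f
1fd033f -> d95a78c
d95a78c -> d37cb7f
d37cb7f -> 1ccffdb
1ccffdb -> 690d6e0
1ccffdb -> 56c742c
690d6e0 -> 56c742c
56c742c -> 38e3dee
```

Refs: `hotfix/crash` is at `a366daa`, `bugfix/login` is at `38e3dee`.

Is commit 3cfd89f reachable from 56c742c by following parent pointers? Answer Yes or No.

No

Ancestors of 56c742c: {38e3dee, 56c742c}.
3cfd89f is not in that set, so it is not an ancestor of 56c742c.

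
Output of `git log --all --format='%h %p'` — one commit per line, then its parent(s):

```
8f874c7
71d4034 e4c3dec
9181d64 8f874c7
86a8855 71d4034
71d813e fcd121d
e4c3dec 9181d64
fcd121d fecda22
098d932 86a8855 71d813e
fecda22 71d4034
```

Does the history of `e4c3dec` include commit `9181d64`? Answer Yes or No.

Yes

Ancestors of e4c3dec (commits reachable by following parents): {8f874c7, 9181d64, e4c3dec}.
9181d64 is in that set, so it is an ancestor of e4c3dec.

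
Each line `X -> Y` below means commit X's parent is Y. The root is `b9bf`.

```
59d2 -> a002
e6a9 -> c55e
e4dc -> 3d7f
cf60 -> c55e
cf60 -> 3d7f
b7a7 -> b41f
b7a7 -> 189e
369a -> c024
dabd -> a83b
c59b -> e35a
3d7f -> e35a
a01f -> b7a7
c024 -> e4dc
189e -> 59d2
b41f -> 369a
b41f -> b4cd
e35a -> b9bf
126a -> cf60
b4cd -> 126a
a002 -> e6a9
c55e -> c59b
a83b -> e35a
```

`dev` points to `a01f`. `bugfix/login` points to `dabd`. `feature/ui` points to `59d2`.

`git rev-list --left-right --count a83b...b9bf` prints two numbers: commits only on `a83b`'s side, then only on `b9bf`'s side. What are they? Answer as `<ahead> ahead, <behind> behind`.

Reachable from a83b: {a83b, b9bf, e35a}.
Reachable from b9bf: {b9bf}.
Only in a83b's history (ahead): {a83b, e35a} — 2.
Only in b9bf's history (behind): {} — 0.

2 ahead, 0 behind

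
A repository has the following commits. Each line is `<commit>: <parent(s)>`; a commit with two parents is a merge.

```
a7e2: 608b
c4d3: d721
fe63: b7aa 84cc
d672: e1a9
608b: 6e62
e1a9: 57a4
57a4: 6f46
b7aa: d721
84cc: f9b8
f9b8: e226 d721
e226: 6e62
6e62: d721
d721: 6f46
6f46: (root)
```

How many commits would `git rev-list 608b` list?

4

Walking parent pointers from 608b: reachable set = {608b, 6e62, 6f46, d721}.
That is 4 commits.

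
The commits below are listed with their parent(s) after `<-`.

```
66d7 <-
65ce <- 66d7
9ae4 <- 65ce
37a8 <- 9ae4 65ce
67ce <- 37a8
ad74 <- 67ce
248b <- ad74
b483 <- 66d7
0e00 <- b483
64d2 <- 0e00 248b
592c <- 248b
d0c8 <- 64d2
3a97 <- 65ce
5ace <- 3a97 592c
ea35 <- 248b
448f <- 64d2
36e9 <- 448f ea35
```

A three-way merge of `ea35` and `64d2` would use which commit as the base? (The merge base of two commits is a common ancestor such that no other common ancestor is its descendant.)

248b

Ancestors of ea35: {248b, 37a8, 65ce, 66d7, 67ce, 9ae4, ad74, ea35}.
Ancestors of 64d2: {0e00, 248b, 37a8, 64d2, 65ce, 66d7, 67ce, 9ae4, ad74, b483}.
Common ancestors: {248b, 37a8, 65ce, 66d7, 67ce, 9ae4, ad74}.
Among these, 248b is not an ancestor of any other common ancestor — it is the merge base.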